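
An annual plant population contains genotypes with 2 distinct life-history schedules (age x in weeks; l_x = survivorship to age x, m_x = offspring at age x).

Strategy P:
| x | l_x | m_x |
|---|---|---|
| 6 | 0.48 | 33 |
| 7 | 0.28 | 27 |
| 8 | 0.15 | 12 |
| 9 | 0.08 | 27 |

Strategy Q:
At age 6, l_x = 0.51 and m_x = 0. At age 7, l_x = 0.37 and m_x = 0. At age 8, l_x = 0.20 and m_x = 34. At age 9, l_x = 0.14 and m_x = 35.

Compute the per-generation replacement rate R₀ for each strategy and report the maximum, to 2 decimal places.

27.36

Strategy P: R₀ = 0.48×33 + 0.28×27 + 0.15×12 + 0.08×27 = 27.3600
Strategy Q: R₀ = 0.51×0 + 0.37×0 + 0.20×34 + 0.14×35 = 11.7000
Highest R₀: strategy P with 27.3600.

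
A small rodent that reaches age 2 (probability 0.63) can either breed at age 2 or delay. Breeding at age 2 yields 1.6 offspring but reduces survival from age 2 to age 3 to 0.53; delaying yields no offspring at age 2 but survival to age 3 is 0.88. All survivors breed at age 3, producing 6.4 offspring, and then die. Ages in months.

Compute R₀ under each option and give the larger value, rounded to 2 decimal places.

breed at age 2: R₀ = 0.63 × (1.6 + 0.53 × 6.4) = 0.63 × 4.9920 = 3.1450
delay to age 3: R₀ = 0.63 × (0.88 × 6.4) = 0.63 × 5.6320 = 3.5482
Higher: delay to age 3 (3.5482).

3.55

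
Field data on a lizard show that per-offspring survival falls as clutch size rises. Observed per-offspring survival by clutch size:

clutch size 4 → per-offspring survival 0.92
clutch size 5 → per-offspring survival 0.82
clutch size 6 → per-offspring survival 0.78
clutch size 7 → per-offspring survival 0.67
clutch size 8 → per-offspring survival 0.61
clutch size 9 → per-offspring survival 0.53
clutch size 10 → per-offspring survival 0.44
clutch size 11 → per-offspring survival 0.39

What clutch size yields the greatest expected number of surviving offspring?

Expected surviving offspring = c × s(c):
  c=4: 4 × 0.92 = 3.680
  c=5: 5 × 0.82 = 4.100
  c=6: 6 × 0.78 = 4.680
  c=7: 7 × 0.67 = 4.690
  c=8: 8 × 0.61 = 4.880
  c=9: 9 × 0.53 = 4.770
  c=10: 10 × 0.44 = 4.400
  c=11: 11 × 0.39 = 4.290
Maximum at c = 8 (4.880 surviving offspring).

8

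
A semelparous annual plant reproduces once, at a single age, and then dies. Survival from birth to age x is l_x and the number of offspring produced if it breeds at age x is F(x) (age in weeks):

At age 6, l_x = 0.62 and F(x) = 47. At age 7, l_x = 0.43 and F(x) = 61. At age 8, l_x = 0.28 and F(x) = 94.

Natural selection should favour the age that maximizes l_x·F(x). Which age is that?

6

Expected offspring if breeding at age x = l_x × F(x):
  age 6: 0.62 × 47 = 29.140
  age 7: 0.43 × 61 = 26.230
  age 8: 0.28 × 94 = 26.320
Maximum at age 6 (29.140).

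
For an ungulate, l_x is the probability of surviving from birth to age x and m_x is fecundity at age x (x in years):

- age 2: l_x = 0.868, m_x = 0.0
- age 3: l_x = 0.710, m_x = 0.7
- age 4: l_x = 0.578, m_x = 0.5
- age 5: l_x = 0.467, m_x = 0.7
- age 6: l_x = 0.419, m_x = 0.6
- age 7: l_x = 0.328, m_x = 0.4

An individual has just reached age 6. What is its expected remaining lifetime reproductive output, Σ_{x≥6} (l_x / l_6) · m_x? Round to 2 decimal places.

l_6 = 0.419. Conditional survival from age 6 to x is l_x / l_6.
  x=6: (0.419/0.419) × 0.6 = 0.6000
  x=7: (0.328/0.419) × 0.4 = 0.3131
Sum = 0.6000 + 0.3131 = 0.9131

0.91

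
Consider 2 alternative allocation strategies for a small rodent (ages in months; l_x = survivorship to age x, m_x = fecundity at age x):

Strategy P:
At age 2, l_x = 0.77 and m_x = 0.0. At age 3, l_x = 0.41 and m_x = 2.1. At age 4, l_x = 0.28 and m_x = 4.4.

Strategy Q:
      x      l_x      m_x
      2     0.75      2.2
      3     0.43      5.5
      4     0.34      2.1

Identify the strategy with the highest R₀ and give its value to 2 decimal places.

Strategy P: R₀ = 0.77×0.0 + 0.41×2.1 + 0.28×4.4 = 2.0930
Strategy Q: R₀ = 0.75×2.2 + 0.43×5.5 + 0.34×2.1 = 4.7290
Highest R₀: strategy Q with 4.7290.

4.73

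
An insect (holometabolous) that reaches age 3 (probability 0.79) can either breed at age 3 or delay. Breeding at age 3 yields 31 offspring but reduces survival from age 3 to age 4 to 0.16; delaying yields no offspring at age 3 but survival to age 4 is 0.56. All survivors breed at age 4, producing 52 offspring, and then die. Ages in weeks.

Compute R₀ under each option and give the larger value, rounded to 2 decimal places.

breed at age 3: R₀ = 0.79 × (31 + 0.16 × 52) = 0.79 × 39.3200 = 31.0628
delay to age 4: R₀ = 0.79 × (0.56 × 52) = 0.79 × 29.1200 = 23.0048
Higher: breed at age 3 (31.0628).

31.06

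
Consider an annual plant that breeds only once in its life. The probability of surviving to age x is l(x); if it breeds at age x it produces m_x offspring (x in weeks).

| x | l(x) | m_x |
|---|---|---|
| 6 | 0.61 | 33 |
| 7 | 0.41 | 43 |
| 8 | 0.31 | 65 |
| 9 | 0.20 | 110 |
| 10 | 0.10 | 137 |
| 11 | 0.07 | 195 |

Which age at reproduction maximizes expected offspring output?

Expected offspring if breeding at age x = l(x) × m_x:
  age 6: 0.61 × 33 = 20.130
  age 7: 0.41 × 43 = 17.630
  age 8: 0.31 × 65 = 20.150
  age 9: 0.20 × 110 = 22.000
  age 10: 0.10 × 137 = 13.700
  age 11: 0.07 × 195 = 13.650
Maximum at age 9 (22.000).

9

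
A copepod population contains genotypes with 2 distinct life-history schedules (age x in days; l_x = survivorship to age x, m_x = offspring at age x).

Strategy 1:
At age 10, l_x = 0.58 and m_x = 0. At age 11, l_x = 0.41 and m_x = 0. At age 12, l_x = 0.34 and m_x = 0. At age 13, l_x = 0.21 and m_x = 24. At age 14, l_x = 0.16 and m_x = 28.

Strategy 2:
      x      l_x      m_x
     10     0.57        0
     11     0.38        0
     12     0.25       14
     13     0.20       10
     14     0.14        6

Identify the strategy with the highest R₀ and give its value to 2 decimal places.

9.52

Strategy 1: R₀ = 0.58×0 + 0.41×0 + 0.34×0 + 0.21×24 + 0.16×28 = 9.5200
Strategy 2: R₀ = 0.57×0 + 0.38×0 + 0.25×14 + 0.20×10 + 0.14×6 = 6.3400
Highest R₀: strategy 1 with 9.5200.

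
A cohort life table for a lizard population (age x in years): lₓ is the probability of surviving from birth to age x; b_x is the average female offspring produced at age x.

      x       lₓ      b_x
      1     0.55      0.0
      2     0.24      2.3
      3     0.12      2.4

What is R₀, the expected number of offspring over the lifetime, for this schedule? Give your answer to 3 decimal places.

0.840

R₀ = Σ lₓ b_x:
  age 1: 0.55 × 0.0 = 0.0000
  age 2: 0.24 × 2.3 = 0.5520
  age 3: 0.12 × 2.4 = 0.2880
R₀ = 0.0000 + 0.5520 + 0.2880 = 0.8400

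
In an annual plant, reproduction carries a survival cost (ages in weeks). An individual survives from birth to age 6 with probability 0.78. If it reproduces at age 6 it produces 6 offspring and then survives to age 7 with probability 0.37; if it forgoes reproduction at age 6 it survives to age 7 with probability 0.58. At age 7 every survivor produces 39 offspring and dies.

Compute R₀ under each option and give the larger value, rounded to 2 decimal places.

breed at age 6: R₀ = 0.78 × (6 + 0.37 × 39) = 0.78 × 20.4300 = 15.9354
delay to age 7: R₀ = 0.78 × (0.58 × 39) = 0.78 × 22.6200 = 17.6436
Higher: delay to age 7 (17.6436).

17.64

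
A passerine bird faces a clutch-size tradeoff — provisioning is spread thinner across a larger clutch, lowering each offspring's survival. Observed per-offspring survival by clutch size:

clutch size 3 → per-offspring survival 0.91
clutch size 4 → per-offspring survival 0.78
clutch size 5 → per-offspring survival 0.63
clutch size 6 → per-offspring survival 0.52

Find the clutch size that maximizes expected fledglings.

Expected fledglings = c × s(c):
  c=3: 3 × 0.91 = 2.730
  c=4: 4 × 0.78 = 3.120
  c=5: 5 × 0.63 = 3.150
  c=6: 6 × 0.52 = 3.120
Maximum at c = 5 (3.150 fledglings).

5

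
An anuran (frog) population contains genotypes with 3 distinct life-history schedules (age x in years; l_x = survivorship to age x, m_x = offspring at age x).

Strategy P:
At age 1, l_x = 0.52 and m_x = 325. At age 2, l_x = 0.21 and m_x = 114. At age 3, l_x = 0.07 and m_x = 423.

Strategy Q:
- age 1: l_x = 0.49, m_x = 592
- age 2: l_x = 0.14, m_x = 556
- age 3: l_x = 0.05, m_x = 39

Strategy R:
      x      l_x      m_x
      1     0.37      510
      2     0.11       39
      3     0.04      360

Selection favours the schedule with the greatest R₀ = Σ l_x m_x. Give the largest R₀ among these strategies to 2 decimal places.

Strategy P: R₀ = 0.52×325 + 0.21×114 + 0.07×423 = 222.5500
Strategy Q: R₀ = 0.49×592 + 0.14×556 + 0.05×39 = 369.8700
Strategy R: R₀ = 0.37×510 + 0.11×39 + 0.04×360 = 207.3900
Highest R₀: strategy Q with 369.8700.

369.87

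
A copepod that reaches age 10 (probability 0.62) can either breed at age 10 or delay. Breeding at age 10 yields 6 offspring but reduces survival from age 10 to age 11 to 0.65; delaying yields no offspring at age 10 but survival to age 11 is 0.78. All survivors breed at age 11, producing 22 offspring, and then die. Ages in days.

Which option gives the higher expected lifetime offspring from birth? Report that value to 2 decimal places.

12.59

breed at age 10: R₀ = 0.62 × (6 + 0.65 × 22) = 0.62 × 20.3000 = 12.5860
delay to age 11: R₀ = 0.62 × (0.78 × 22) = 0.62 × 17.1600 = 10.6392
Higher: breed at age 10 (12.5860).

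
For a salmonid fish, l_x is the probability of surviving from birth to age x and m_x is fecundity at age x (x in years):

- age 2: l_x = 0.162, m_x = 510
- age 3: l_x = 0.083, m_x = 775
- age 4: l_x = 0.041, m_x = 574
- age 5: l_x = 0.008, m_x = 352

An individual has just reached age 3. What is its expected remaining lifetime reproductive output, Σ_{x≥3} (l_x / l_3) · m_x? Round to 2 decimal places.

1092.47

l_3 = 0.083. Conditional survival from age 3 to x is l_x / l_3.
  x=3: (0.083/0.083) × 775 = 775.0000
  x=4: (0.041/0.083) × 574 = 283.5422
  x=5: (0.008/0.083) × 352 = 33.9277
Sum = 775.0000 + 283.5422 + 33.9277 = 1092.4699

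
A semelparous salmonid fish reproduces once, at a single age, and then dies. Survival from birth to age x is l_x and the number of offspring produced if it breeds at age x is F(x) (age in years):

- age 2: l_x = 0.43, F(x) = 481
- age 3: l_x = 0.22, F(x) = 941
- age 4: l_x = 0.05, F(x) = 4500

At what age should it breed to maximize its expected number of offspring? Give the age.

Expected offspring if breeding at age x = l_x × F(x):
  age 2: 0.43 × 481 = 206.830
  age 3: 0.22 × 941 = 207.020
  age 4: 0.05 × 4500 = 225.000
Maximum at age 4 (225.000).

4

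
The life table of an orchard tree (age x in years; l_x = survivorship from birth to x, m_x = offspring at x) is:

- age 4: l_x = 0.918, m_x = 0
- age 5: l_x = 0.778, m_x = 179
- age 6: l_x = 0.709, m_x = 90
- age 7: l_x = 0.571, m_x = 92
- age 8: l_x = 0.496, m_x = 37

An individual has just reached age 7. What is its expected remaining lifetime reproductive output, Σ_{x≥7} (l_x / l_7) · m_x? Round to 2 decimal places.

124.14

l_7 = 0.571. Conditional survival from age 7 to x is l_x / l_7.
  x=7: (0.571/0.571) × 92 = 92.0000
  x=8: (0.496/0.571) × 37 = 32.1401
Sum = 92.0000 + 32.1401 = 124.1401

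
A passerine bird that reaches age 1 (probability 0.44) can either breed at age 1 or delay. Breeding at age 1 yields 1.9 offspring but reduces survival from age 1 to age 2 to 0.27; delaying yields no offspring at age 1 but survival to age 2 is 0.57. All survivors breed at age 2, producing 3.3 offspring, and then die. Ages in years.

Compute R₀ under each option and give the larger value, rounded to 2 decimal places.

breed at age 1: R₀ = 0.44 × (1.9 + 0.27 × 3.3) = 0.44 × 2.7910 = 1.2280
delay to age 2: R₀ = 0.44 × (0.57 × 3.3) = 0.44 × 1.8810 = 0.8276
Higher: breed at age 1 (1.2280).

1.23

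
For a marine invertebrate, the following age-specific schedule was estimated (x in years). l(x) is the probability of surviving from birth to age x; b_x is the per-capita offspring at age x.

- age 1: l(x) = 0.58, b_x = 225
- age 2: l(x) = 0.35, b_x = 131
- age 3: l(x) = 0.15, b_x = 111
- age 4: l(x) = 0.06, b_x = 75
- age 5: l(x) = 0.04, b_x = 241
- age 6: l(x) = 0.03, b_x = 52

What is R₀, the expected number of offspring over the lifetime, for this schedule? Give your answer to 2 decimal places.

208.70

R₀ = Σ l(x) b_x:
  age 1: 0.58 × 225 = 130.5000
  age 2: 0.35 × 131 = 45.8500
  age 3: 0.15 × 111 = 16.6500
  age 4: 0.06 × 75 = 4.5000
  age 5: 0.04 × 241 = 9.6400
  age 6: 0.03 × 52 = 1.5600
R₀ = 130.5000 + 45.8500 + 16.6500 + 4.5000 + 9.6400 + 1.5600 = 208.7000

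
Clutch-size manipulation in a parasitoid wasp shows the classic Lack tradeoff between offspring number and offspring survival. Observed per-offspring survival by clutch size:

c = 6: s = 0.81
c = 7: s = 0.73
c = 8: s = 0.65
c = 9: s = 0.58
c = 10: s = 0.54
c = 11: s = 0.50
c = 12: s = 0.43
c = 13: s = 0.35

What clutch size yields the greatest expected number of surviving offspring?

11

Expected surviving offspring = c × s(c):
  c=6: 6 × 0.81 = 4.860
  c=7: 7 × 0.73 = 5.110
  c=8: 8 × 0.65 = 5.200
  c=9: 9 × 0.58 = 5.220
  c=10: 10 × 0.54 = 5.400
  c=11: 11 × 0.50 = 5.500
  c=12: 12 × 0.43 = 5.160
  c=13: 13 × 0.35 = 4.550
Maximum at c = 11 (5.500 surviving offspring).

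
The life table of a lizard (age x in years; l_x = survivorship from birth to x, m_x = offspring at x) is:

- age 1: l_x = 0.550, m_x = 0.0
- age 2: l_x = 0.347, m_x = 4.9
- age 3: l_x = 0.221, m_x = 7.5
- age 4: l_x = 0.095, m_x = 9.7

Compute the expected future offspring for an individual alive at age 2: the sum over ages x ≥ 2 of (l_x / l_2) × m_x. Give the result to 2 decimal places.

12.33

l_2 = 0.347. Conditional survival from age 2 to x is l_x / l_2.
  x=2: (0.347/0.347) × 4.9 = 4.9000
  x=3: (0.221/0.347) × 7.5 = 4.7767
  x=4: (0.095/0.347) × 9.7 = 2.6556
Sum = 4.9000 + 4.7767 + 2.6556 = 12.3323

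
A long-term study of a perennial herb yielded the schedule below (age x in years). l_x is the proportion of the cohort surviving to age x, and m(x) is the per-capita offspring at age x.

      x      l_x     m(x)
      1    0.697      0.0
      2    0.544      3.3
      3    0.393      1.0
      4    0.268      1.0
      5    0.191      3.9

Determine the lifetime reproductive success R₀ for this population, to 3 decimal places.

R₀ = Σ l_x m(x):
  age 1: 0.697 × 0.0 = 0.0000
  age 2: 0.544 × 3.3 = 1.7952
  age 3: 0.393 × 1.0 = 0.3930
  age 4: 0.268 × 1.0 = 0.2680
  age 5: 0.191 × 3.9 = 0.7449
R₀ = 0.0000 + 1.7952 + 0.3930 + 0.2680 + 0.7449 = 3.2011

3.201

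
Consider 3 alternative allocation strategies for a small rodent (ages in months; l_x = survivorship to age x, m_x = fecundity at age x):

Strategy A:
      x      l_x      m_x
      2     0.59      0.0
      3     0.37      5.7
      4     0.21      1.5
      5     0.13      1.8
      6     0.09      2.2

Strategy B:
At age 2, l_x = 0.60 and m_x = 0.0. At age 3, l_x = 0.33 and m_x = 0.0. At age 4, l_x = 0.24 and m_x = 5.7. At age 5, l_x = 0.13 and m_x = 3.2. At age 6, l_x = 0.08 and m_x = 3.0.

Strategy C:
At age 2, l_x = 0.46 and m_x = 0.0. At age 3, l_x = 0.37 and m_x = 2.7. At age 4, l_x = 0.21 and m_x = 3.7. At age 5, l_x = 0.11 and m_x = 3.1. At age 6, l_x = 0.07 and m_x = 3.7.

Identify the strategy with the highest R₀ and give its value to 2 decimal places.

2.86

Strategy A: R₀ = 0.59×0.0 + 0.37×5.7 + 0.21×1.5 + 0.13×1.8 + 0.09×2.2 = 2.8560
Strategy B: R₀ = 0.60×0.0 + 0.33×0.0 + 0.24×5.7 + 0.13×3.2 + 0.08×3.0 = 2.0240
Strategy C: R₀ = 0.46×0.0 + 0.37×2.7 + 0.21×3.7 + 0.11×3.1 + 0.07×3.7 = 2.3760
Highest R₀: strategy A with 2.8560.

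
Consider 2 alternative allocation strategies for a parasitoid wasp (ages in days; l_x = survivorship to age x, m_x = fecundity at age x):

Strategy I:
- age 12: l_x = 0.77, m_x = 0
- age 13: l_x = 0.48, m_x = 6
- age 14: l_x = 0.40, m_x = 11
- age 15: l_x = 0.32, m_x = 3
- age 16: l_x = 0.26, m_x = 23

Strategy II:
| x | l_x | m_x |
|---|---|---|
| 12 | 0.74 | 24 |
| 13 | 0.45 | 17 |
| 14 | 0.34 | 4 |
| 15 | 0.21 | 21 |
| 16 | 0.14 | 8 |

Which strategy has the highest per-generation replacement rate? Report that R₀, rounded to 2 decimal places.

32.30

Strategy I: R₀ = 0.77×0 + 0.48×6 + 0.40×11 + 0.32×3 + 0.26×23 = 14.2200
Strategy II: R₀ = 0.74×24 + 0.45×17 + 0.34×4 + 0.21×21 + 0.14×8 = 32.3000
Highest R₀: strategy II with 32.3000.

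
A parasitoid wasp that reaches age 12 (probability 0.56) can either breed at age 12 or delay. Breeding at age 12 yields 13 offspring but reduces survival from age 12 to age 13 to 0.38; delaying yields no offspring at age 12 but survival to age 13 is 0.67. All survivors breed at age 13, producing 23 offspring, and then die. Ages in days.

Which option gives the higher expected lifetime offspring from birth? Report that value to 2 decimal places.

12.17

breed at age 12: R₀ = 0.56 × (13 + 0.38 × 23) = 0.56 × 21.7400 = 12.1744
delay to age 13: R₀ = 0.56 × (0.67 × 23) = 0.56 × 15.4100 = 8.6296
Higher: breed at age 12 (12.1744).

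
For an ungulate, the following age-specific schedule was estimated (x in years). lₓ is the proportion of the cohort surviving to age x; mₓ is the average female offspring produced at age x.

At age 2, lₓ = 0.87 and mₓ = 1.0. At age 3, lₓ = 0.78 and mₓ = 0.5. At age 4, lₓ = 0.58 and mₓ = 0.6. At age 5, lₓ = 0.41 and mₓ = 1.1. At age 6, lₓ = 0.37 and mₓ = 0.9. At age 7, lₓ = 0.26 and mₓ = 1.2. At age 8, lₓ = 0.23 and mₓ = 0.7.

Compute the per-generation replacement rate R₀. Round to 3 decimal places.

R₀ = Σ lₓ mₓ:
  age 2: 0.87 × 1.0 = 0.8700
  age 3: 0.78 × 0.5 = 0.3900
  age 4: 0.58 × 0.6 = 0.3480
  age 5: 0.41 × 1.1 = 0.4510
  age 6: 0.37 × 0.9 = 0.3330
  age 7: 0.26 × 1.2 = 0.3120
  age 8: 0.23 × 0.7 = 0.1610
R₀ = 0.8700 + 0.3900 + 0.3480 + 0.4510 + 0.3330 + 0.3120 + 0.1610 = 2.8650

2.865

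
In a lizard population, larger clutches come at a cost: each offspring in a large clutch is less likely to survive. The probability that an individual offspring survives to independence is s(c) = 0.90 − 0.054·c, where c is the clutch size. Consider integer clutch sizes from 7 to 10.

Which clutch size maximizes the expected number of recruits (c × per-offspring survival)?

8

Expected recruits = c × s(c):
  c=7: 7 × 0.522 = 3.654
  c=8: 8 × 0.468 = 3.744
  c=9: 9 × 0.414 = 3.726
  c=10: 10 × 0.360 = 3.600
Maximum at c = 8 (3.744 recruits).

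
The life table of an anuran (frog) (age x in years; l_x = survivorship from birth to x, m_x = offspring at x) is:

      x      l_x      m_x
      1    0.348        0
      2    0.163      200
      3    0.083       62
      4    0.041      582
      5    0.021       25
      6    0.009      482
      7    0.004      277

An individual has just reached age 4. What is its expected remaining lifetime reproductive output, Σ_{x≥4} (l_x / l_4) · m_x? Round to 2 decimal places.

727.63

l_4 = 0.041. Conditional survival from age 4 to x is l_x / l_4.
  x=4: (0.041/0.041) × 582 = 582.0000
  x=5: (0.021/0.041) × 25 = 12.8049
  x=6: (0.009/0.041) × 482 = 105.8049
  x=7: (0.004/0.041) × 277 = 27.0244
Sum = 582.0000 + 12.8049 + 105.8049 + 27.0244 = 727.6341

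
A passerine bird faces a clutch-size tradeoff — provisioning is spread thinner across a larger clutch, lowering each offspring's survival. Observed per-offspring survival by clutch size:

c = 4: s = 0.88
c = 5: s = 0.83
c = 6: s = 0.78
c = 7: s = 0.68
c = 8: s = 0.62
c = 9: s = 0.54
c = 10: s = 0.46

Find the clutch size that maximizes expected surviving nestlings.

Expected surviving nestlings = c × s(c):
  c=4: 4 × 0.88 = 3.520
  c=5: 5 × 0.83 = 4.150
  c=6: 6 × 0.78 = 4.680
  c=7: 7 × 0.68 = 4.760
  c=8: 8 × 0.62 = 4.960
  c=9: 9 × 0.54 = 4.860
  c=10: 10 × 0.46 = 4.600
Maximum at c = 8 (4.960 surviving nestlings).

8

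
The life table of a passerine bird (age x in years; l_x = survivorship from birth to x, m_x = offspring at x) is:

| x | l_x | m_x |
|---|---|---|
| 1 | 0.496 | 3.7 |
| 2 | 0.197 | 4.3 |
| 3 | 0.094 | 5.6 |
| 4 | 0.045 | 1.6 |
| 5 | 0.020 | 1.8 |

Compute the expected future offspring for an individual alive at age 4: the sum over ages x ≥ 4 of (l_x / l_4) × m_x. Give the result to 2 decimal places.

l_4 = 0.045. Conditional survival from age 4 to x is l_x / l_4.
  x=4: (0.045/0.045) × 1.6 = 1.6000
  x=5: (0.020/0.045) × 1.8 = 0.8000
Sum = 1.6000 + 0.8000 = 2.4000

2.40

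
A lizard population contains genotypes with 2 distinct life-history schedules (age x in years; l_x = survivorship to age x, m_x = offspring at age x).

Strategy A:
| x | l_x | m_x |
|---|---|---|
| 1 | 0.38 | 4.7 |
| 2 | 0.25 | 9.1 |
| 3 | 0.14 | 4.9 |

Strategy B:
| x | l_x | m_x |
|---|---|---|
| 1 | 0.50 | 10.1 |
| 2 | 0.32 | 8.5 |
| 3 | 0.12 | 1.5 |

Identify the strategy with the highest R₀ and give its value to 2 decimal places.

7.95

Strategy A: R₀ = 0.38×4.7 + 0.25×9.1 + 0.14×4.9 = 4.7470
Strategy B: R₀ = 0.50×10.1 + 0.32×8.5 + 0.12×1.5 = 7.9500
Highest R₀: strategy B with 7.9500.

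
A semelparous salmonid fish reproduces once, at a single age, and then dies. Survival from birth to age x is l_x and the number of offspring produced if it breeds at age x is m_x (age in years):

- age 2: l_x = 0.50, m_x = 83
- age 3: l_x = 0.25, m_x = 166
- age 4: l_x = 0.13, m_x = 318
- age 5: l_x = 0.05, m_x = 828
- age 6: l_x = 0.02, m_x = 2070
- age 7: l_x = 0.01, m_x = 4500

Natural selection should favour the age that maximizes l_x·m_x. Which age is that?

Expected offspring if breeding at age x = l_x × m_x:
  age 2: 0.50 × 83 = 41.500
  age 3: 0.25 × 166 = 41.500
  age 4: 0.13 × 318 = 41.340
  age 5: 0.05 × 828 = 41.400
  age 6: 0.02 × 2070 = 41.400
  age 7: 0.01 × 4500 = 45.000
Maximum at age 7 (45.000).

7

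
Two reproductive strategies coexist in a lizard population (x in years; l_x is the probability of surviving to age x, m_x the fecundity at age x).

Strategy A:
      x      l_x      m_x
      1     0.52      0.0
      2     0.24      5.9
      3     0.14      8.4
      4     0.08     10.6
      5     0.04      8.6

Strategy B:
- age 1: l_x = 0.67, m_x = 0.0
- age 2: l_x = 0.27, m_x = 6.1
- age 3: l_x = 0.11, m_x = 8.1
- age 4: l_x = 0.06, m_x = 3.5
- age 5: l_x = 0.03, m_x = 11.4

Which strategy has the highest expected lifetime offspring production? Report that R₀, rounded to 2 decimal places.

3.78

Strategy A: R₀ = 0.52×0.0 + 0.24×5.9 + 0.14×8.4 + 0.08×10.6 + 0.04×8.6 = 3.7840
Strategy B: R₀ = 0.67×0.0 + 0.27×6.1 + 0.11×8.1 + 0.06×3.5 + 0.03×11.4 = 3.0900
Highest R₀: strategy A with 3.7840.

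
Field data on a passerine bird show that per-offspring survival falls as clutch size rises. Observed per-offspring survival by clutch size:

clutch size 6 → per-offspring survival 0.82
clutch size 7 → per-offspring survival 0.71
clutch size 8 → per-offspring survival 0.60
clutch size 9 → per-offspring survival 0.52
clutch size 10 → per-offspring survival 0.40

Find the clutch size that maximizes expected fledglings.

Expected fledglings = c × s(c):
  c=6: 6 × 0.82 = 4.920
  c=7: 7 × 0.71 = 4.970
  c=8: 8 × 0.60 = 4.800
  c=9: 9 × 0.52 = 4.680
  c=10: 10 × 0.40 = 4.000
Maximum at c = 7 (4.970 fledglings).

7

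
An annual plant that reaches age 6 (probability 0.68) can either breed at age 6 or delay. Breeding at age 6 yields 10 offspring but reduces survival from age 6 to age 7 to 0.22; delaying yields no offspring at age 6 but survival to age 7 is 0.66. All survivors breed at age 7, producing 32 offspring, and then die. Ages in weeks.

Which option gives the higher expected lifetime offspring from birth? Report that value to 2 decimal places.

breed at age 6: R₀ = 0.68 × (10 + 0.22 × 32) = 0.68 × 17.0400 = 11.5872
delay to age 7: R₀ = 0.68 × (0.66 × 32) = 0.68 × 21.1200 = 14.3616
Higher: delay to age 7 (14.3616).

14.36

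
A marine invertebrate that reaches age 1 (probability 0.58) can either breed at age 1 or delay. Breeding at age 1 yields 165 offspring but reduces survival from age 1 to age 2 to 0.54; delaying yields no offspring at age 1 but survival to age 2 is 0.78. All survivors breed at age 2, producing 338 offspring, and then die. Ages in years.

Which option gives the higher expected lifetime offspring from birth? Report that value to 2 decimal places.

breed at age 1: R₀ = 0.58 × (165 + 0.54 × 338) = 0.58 × 347.5200 = 201.5616
delay to age 2: R₀ = 0.58 × (0.78 × 338) = 0.58 × 263.6400 = 152.9112
Higher: breed at age 1 (201.5616).

201.56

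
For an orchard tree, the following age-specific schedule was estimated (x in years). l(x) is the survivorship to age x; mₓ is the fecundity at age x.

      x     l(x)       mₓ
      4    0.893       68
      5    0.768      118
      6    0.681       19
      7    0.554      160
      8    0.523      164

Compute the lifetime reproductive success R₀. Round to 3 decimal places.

R₀ = Σ l(x) mₓ:
  age 4: 0.893 × 68 = 60.7240
  age 5: 0.768 × 118 = 90.6240
  age 6: 0.681 × 19 = 12.9390
  age 7: 0.554 × 160 = 88.6400
  age 8: 0.523 × 164 = 85.7720
R₀ = 60.7240 + 90.6240 + 12.9390 + 88.6400 + 85.7720 = 338.6990

338.699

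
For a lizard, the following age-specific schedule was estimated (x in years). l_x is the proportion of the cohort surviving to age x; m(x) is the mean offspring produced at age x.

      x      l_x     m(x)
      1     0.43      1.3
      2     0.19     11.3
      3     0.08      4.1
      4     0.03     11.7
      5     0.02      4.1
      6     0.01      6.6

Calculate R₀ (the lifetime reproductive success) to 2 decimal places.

R₀ = Σ l_x m(x):
  age 1: 0.43 × 1.3 = 0.5590
  age 2: 0.19 × 11.3 = 2.1470
  age 3: 0.08 × 4.1 = 0.3280
  age 4: 0.03 × 11.7 = 0.3510
  age 5: 0.02 × 4.1 = 0.0820
  age 6: 0.01 × 6.6 = 0.0660
R₀ = 0.5590 + 2.1470 + 0.3280 + 0.3510 + 0.0820 + 0.0660 = 3.5330

3.53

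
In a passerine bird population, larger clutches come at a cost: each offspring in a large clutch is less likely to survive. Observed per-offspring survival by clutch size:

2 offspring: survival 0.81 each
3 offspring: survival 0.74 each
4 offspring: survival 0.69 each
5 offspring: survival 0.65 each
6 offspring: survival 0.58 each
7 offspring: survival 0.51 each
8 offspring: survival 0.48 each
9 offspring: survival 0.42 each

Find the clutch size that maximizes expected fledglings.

8

Expected fledglings = c × s(c):
  c=2: 2 × 0.81 = 1.620
  c=3: 3 × 0.74 = 2.220
  c=4: 4 × 0.69 = 2.760
  c=5: 5 × 0.65 = 3.250
  c=6: 6 × 0.58 = 3.480
  c=7: 7 × 0.51 = 3.570
  c=8: 8 × 0.48 = 3.840
  c=9: 9 × 0.42 = 3.780
Maximum at c = 8 (3.840 fledglings).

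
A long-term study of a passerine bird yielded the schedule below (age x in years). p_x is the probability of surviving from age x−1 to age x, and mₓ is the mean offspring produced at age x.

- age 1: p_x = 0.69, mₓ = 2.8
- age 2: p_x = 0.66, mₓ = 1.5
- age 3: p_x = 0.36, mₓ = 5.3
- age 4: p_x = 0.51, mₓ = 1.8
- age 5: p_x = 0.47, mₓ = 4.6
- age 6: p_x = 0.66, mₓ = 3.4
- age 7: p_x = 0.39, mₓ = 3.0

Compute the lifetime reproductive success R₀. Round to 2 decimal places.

Survivorship from birth: l_x = p_1·p_2·…·p_x.
  l_1 = 0.69000
  l_2 = 0.45540
  l_3 = 0.16394
  l_4 = 0.08361
  l_5 = 0.03930
  l_6 = 0.02594
  l_7 = 0.01012
R₀ = Σ l_x mₓ:
  age 1: 0.69000 × 2.8 = 1.9320
  age 2: 0.45540 × 1.5 = 0.6831
  age 3: 0.16394 × 5.3 = 0.8689
  age 4: 0.08361 × 1.8 = 0.1505
  age 5: 0.03930 × 4.6 = 0.1808
  age 6: 0.02594 × 3.4 = 0.0882
  age 7: 0.01012 × 3.0 = 0.0304
R₀ = 1.9320 + 0.6831 + 0.8689 + 0.1505 + 0.1808 + 0.0882 + 0.0304 = 3.9338

3.93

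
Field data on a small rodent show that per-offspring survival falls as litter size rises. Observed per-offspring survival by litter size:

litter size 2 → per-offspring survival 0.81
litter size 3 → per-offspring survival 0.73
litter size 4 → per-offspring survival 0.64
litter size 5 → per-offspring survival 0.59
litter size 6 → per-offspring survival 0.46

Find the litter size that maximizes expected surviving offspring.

Expected surviving offspring = c × s(c):
  c=2: 2 × 0.81 = 1.620
  c=3: 3 × 0.73 = 2.190
  c=4: 4 × 0.64 = 2.560
  c=5: 5 × 0.59 = 2.950
  c=6: 6 × 0.46 = 2.760
Maximum at c = 5 (2.950 surviving offspring).

5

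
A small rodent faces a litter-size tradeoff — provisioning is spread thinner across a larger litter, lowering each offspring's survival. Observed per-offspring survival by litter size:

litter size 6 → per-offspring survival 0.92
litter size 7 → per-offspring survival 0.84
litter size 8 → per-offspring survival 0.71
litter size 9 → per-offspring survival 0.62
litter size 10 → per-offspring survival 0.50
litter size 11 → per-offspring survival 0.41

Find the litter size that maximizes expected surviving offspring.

Expected surviving offspring = c × s(c):
  c=6: 6 × 0.92 = 5.520
  c=7: 7 × 0.84 = 5.880
  c=8: 8 × 0.71 = 5.680
  c=9: 9 × 0.62 = 5.580
  c=10: 10 × 0.50 = 5.000
  c=11: 11 × 0.41 = 4.510
Maximum at c = 7 (5.880 surviving offspring).

7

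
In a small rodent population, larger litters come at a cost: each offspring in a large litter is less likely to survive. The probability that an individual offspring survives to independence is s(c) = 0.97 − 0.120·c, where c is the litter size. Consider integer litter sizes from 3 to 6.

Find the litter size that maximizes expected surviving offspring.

Expected surviving offspring = c × s(c):
  c=3: 3 × 0.610 = 1.830
  c=4: 4 × 0.490 = 1.960
  c=5: 5 × 0.370 = 1.850
  c=6: 6 × 0.250 = 1.500
Maximum at c = 4 (1.960 surviving offspring).

4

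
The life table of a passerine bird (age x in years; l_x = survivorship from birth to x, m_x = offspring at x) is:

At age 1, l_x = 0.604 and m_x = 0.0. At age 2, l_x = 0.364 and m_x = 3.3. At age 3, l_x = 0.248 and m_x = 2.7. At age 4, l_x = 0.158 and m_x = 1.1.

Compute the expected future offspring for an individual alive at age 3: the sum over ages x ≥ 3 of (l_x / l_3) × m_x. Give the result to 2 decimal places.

l_3 = 0.248. Conditional survival from age 3 to x is l_x / l_3.
  x=3: (0.248/0.248) × 2.7 = 2.7000
  x=4: (0.158/0.248) × 1.1 = 0.7008
Sum = 2.7000 + 0.7008 = 3.4008

3.40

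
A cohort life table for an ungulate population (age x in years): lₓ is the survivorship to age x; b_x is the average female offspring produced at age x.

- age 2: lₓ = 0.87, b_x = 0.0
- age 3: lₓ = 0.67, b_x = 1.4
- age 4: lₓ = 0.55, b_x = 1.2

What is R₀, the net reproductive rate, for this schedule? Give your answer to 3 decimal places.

R₀ = Σ lₓ b_x:
  age 2: 0.87 × 0.0 = 0.0000
  age 3: 0.67 × 1.4 = 0.9380
  age 4: 0.55 × 1.2 = 0.6600
R₀ = 0.0000 + 0.9380 + 0.6600 = 1.5980

1.598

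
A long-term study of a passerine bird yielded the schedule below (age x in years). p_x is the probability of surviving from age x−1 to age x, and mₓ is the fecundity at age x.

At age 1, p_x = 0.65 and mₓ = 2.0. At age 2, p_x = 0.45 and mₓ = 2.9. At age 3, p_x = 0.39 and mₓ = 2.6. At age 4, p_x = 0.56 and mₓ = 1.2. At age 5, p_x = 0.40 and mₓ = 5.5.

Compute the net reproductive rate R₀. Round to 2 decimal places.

2.66

Survivorship from birth: l_x = p_1·p_2·…·p_x.
  l_1 = 0.65000
  l_2 = 0.29250
  l_3 = 0.11408
  l_4 = 0.06388
  l_5 = 0.02555
R₀ = Σ l_x mₓ:
  age 1: 0.65000 × 2.0 = 1.3000
  age 2: 0.29250 × 2.9 = 0.8482
  age 3: 0.11408 × 2.6 = 0.2966
  age 4: 0.06388 × 1.2 = 0.0767
  age 5: 0.02555 × 5.5 = 0.1405
R₀ = 1.3000 + 0.8482 + 0.2966 + 0.0767 + 0.1405 = 2.6620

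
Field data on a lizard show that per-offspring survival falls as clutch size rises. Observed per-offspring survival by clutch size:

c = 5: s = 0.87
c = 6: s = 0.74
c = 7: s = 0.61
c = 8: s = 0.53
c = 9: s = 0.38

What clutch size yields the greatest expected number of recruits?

6

Expected recruits = c × s(c):
  c=5: 5 × 0.87 = 4.350
  c=6: 6 × 0.74 = 4.440
  c=7: 7 × 0.61 = 4.270
  c=8: 8 × 0.53 = 4.240
  c=9: 9 × 0.38 = 3.420
Maximum at c = 6 (4.440 recruits).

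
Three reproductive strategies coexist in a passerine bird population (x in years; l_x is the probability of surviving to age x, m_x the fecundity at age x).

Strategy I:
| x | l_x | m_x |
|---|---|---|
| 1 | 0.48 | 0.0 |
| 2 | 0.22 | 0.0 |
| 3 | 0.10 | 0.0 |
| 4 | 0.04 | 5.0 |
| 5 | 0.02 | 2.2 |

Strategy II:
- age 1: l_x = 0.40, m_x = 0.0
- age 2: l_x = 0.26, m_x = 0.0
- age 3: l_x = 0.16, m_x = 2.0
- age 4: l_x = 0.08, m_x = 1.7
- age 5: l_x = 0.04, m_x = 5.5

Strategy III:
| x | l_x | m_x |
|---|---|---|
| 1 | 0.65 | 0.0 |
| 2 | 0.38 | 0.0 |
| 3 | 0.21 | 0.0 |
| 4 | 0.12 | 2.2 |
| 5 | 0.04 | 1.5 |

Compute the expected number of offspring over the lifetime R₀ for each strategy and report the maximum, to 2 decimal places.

Strategy I: R₀ = 0.48×0.0 + 0.22×0.0 + 0.10×0.0 + 0.04×5.0 + 0.02×2.2 = 0.2440
Strategy II: R₀ = 0.40×0.0 + 0.26×0.0 + 0.16×2.0 + 0.08×1.7 + 0.04×5.5 = 0.6760
Strategy III: R₀ = 0.65×0.0 + 0.38×0.0 + 0.21×0.0 + 0.12×2.2 + 0.04×1.5 = 0.3240
Highest R₀: strategy II with 0.6760.

0.68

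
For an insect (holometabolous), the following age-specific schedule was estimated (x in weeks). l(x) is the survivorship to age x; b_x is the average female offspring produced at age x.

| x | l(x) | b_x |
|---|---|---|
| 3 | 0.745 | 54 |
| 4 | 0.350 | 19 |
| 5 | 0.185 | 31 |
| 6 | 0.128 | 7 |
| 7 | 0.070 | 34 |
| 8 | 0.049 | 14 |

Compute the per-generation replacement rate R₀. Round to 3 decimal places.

R₀ = Σ l(x) b_x:
  age 3: 0.745 × 54 = 40.2300
  age 4: 0.350 × 19 = 6.6500
  age 5: 0.185 × 31 = 5.7350
  age 6: 0.128 × 7 = 0.8960
  age 7: 0.070 × 34 = 2.3800
  age 8: 0.049 × 14 = 0.6860
R₀ = 40.2300 + 6.6500 + 5.7350 + 0.8960 + 2.3800 + 0.6860 = 56.5770

56.577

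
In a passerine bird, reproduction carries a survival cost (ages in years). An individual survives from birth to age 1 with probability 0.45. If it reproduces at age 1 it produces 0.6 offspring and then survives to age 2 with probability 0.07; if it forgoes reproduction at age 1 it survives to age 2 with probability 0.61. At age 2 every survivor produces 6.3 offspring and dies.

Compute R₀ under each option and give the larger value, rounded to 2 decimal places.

breed at age 1: R₀ = 0.45 × (0.6 + 0.07 × 6.3) = 0.45 × 1.0410 = 0.4684
delay to age 2: R₀ = 0.45 × (0.61 × 6.3) = 0.45 × 3.8430 = 1.7293
Higher: delay to age 2 (1.7293).

1.73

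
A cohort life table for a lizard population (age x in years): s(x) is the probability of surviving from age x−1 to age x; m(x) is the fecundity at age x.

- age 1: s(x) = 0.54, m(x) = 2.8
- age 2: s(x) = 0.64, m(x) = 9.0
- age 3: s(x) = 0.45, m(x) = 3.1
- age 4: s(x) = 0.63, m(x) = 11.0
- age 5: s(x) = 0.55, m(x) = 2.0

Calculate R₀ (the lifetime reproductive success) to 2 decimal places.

Survivorship from birth: l_x = s_1·s_2·…·s_x.
  l_1 = 0.54000
  l_2 = 0.34560
  l_3 = 0.15552
  l_4 = 0.09798
  l_5 = 0.05389
R₀ = Σ l_x m(x):
  age 1: 0.54000 × 2.8 = 1.5120
  age 2: 0.34560 × 9.0 = 3.1104
  age 3: 0.15552 × 3.1 = 0.4821
  age 4: 0.09798 × 11.0 = 1.0778
  age 5: 0.05389 × 2.0 = 0.1078
R₀ = 1.5120 + 3.1104 + 0.4821 + 1.0778 + 0.1078 = 6.2901

6.29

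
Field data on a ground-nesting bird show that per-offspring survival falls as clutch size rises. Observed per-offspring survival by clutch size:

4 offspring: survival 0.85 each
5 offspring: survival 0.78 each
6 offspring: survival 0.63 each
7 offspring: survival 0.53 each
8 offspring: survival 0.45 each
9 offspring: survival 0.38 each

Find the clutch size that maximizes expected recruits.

Expected recruits = c × s(c):
  c=4: 4 × 0.85 = 3.400
  c=5: 5 × 0.78 = 3.900
  c=6: 6 × 0.63 = 3.780
  c=7: 7 × 0.53 = 3.710
  c=8: 8 × 0.45 = 3.600
  c=9: 9 × 0.38 = 3.420
Maximum at c = 5 (3.900 recruits).

5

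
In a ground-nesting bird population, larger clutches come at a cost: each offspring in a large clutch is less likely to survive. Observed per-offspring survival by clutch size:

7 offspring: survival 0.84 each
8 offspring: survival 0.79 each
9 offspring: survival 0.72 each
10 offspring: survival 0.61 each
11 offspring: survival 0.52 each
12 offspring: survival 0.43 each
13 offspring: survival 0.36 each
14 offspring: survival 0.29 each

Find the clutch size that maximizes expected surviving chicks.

9

Expected surviving chicks = c × s(c):
  c=7: 7 × 0.84 = 5.880
  c=8: 8 × 0.79 = 6.320
  c=9: 9 × 0.72 = 6.480
  c=10: 10 × 0.61 = 6.100
  c=11: 11 × 0.52 = 5.720
  c=12: 12 × 0.43 = 5.160
  c=13: 13 × 0.36 = 4.680
  c=14: 14 × 0.29 = 4.060
Maximum at c = 9 (6.480 surviving chicks).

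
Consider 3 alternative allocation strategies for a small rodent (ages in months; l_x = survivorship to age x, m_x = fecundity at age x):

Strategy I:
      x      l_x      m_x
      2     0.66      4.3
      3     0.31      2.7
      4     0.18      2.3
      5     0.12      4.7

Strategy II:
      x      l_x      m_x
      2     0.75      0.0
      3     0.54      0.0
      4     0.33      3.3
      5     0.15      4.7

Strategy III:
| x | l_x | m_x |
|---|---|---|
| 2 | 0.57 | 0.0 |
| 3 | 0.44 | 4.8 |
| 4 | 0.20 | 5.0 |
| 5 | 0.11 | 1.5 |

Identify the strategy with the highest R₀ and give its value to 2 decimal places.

4.65

Strategy I: R₀ = 0.66×4.3 + 0.31×2.7 + 0.18×2.3 + 0.12×4.7 = 4.6530
Strategy II: R₀ = 0.75×0.0 + 0.54×0.0 + 0.33×3.3 + 0.15×4.7 = 1.7940
Strategy III: R₀ = 0.57×0.0 + 0.44×4.8 + 0.20×5.0 + 0.11×1.5 = 3.2770
Highest R₀: strategy I with 4.6530.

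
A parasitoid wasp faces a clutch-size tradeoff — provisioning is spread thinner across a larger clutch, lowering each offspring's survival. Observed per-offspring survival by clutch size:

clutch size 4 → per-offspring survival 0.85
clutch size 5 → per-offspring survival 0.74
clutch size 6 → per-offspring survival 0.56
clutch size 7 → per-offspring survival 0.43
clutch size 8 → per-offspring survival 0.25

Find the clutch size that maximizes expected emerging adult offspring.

5

Expected emerging adult offspring = c × s(c):
  c=4: 4 × 0.85 = 3.400
  c=5: 5 × 0.74 = 3.700
  c=6: 6 × 0.56 = 3.360
  c=7: 7 × 0.43 = 3.010
  c=8: 8 × 0.25 = 2.000
Maximum at c = 5 (3.700 emerging adult offspring).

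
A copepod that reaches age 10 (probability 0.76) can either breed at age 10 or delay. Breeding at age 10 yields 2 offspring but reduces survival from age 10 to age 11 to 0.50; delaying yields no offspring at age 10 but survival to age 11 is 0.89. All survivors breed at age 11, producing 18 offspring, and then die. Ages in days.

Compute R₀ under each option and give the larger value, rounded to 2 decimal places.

breed at age 10: R₀ = 0.76 × (2 + 0.50 × 18) = 0.76 × 11.0000 = 8.3600
delay to age 11: R₀ = 0.76 × (0.89 × 18) = 0.76 × 16.0200 = 12.1752
Higher: delay to age 11 (12.1752).

12.18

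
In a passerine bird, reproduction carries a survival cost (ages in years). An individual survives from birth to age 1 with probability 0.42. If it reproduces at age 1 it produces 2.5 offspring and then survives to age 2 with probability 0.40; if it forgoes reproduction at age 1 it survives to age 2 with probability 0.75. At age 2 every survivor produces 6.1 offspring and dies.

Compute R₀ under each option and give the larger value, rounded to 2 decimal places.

breed at age 1: R₀ = 0.42 × (2.5 + 0.40 × 6.1) = 0.42 × 4.9400 = 2.0748
delay to age 2: R₀ = 0.42 × (0.75 × 6.1) = 0.42 × 4.5750 = 1.9215
Higher: breed at age 1 (2.0748).

2.07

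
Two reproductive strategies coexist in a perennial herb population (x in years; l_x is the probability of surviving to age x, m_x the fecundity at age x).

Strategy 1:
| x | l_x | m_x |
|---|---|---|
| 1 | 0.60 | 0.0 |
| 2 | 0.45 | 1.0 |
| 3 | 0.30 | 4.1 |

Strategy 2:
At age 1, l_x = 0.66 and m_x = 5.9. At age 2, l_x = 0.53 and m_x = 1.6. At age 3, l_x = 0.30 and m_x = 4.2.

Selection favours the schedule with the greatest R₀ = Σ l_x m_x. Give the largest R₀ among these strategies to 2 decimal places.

6.00

Strategy 1: R₀ = 0.60×0.0 + 0.45×1.0 + 0.30×4.1 = 1.6800
Strategy 2: R₀ = 0.66×5.9 + 0.53×1.6 + 0.30×4.2 = 6.0020
Highest R₀: strategy 2 with 6.0020.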